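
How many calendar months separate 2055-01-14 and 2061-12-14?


From January 2055 to December 2061
6 years * 12 = 72 months, plus 11 months = 83

83 months


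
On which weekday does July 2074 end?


July 2074 has 31 days
Anchor: Jan 1, 2074. With p = 2074 - 1 = 2073: (p + p//4 - p//100 + p//400) mod 7 = (2073 + 518 - 20 + 5) mod 7 = 2576 mod 7 = 0 -> Monday (Mon=0 ... Sun=6)
Days before July (Jan-Jun): 181; July 1 index = (0 + 181) mod 7 = 6 -> Sunday
Last day offset: 31 - 1 = 30 days
Weekday index = (6 + 30) mod 7 = 1

Tuesday, July 31


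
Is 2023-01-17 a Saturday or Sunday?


Anchor: Jan 1, 2023. With p = 2023 - 1 = 2022: (p + p//4 - p//100 + p//400) mod 7 = (2022 + 505 - 20 + 5) mod 7 = 2512 mod 7 = 6 -> Sunday (Mon=0 ... Sun=6)
Day of year: 17; offset = 16
Weekday index = (6 + 16) mod 7 = 1 -> Tuesday
Weekend days: Saturday, Sunday

No


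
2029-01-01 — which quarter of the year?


Month: January (month 1)
Q1: Jan-Mar, Q2: Apr-Jun, Q3: Jul-Sep, Q4: Oct-Dec

Q1


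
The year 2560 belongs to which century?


Century = (year - 1) // 100 + 1
= (2560 - 1) // 100 + 1
= 2559 // 100 + 1
= 25 + 1

26th century


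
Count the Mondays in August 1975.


August 1975 has 31 days
Anchor: Jan 1, 1975. With p = 1975 - 1 = 1974: (p + p//4 - p//100 + p//400) mod 7 = (1974 + 493 - 19 + 4) mod 7 = 2452 mod 7 = 2 -> Wednesday (Mon=0 ... Sun=6)
Days before August (Jan-Jul): 212; August 1 index = (2 + 212) mod 7 = 4 -> Friday
First Monday is August 4
Mondays: 4, 11, 18, 25

4 Mondays


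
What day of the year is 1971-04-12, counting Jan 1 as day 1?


Date: April 12, 1971
Days in months 1 through 3: 90
Plus 12 days in April

Day of year: 102


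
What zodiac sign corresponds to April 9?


Date: April 9
Conventional tropical zodiac dates: Aries from March 21 onward; Taurus starts April 20
April 9 falls within the Aries range

Aries


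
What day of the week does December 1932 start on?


Target: December 1, 1932
Anchor: Jan 1, 1932. With p = 1932 - 1 = 1931: (p + p//4 - p//100 + p//400) mod 7 = (1931 + 482 - 19 + 4) mod 7 = 2398 mod 7 = 4 -> Friday (Mon=0 ... Sun=6)
Days before December (Jan-Nov): 335 days
Weekday index = (4 + 335) mod 7 = 3

Thursday


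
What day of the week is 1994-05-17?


Date: May 17, 1994
Anchor: Jan 1, 1994. With p = 1994 - 1 = 1993: (p + p//4 - p//100 + p//400) mod 7 = (1993 + 498 - 19 + 4) mod 7 = 2476 mod 7 = 5 -> Saturday (Mon=0 ... Sun=6)
Days before May (Jan-Apr): 120; offset = 120 + 17 - 1 = 136
Weekday index = (5 + 136) mod 7 = 1

Day of the week: Tuesday


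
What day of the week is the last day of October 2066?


October 2066 has 31 days
Anchor: Jan 1, 2066. With p = 2066 - 1 = 2065: (p + p//4 - p//100 + p//400) mod 7 = (2065 + 516 - 20 + 5) mod 7 = 2566 mod 7 = 4 -> Friday (Mon=0 ... Sun=6)
Days before October (Jan-Sep): 273; October 1 index = (4 + 273) mod 7 = 4 -> Friday
Last day offset: 31 - 1 = 30 days
Weekday index = (4 + 30) mod 7 = 6

Sunday, October 31


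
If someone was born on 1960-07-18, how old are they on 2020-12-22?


Birth: 1960-07-18
Reference: 2020-12-22
Year difference: 2020 - 1960 = 60

60 years old


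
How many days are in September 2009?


September 2009

30 days


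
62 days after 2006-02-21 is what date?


Start: 2006-02-21, add 62 days
February 2006 has 28 days: 28 - 21 = 7 days to February 28 -> 55 left
March 2006 has 31 days -> 24 left
April 2006: 24 <= 30 -> lands on April 24

Result: 2006-04-24


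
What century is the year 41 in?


Century = (year - 1) // 100 + 1
= (41 - 1) // 100 + 1
= 40 // 100 + 1
= 0 + 1

1st century


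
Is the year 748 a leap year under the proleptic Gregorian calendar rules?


Gregorian leap year rule: divisible by 4, but not by 100, unless also by 400.
748 is divisible by 4 but not 100 -> leap year

Yes


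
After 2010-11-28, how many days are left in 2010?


Day of year: 332 of 365
Remaining = 365 - 332

33 days


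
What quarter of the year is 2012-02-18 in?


Month: February (month 2)
Q1: Jan-Mar, Q2: Apr-Jun, Q3: Jul-Sep, Q4: Oct-Dec

Q1


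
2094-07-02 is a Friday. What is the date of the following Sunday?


Current: Friday
Target: Sunday
Days ahead: 2

Next Sunday: 2094-07-04


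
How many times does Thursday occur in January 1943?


January 1943 has 31 days
Anchor: Jan 1, 1943. With p = 1943 - 1 = 1942: (p + p//4 - p//100 + p//400) mod 7 = (1942 + 485 - 19 + 4) mod 7 = 2412 mod 7 = 4 -> Friday (Mon=0 ... Sun=6)
January 1 is the anchor itself -> Friday
First Thursday is January 7
Thursdays: 7, 14, 21, 28

4 Thursdays


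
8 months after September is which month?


September is month 9
9 + 8 = 17; wrap: 17 - 12 = 5

May


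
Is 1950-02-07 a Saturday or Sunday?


Anchor: Jan 1, 1950. With p = 1950 - 1 = 1949: (p + p//4 - p//100 + p//400) mod 7 = (1949 + 487 - 19 + 4) mod 7 = 2421 mod 7 = 6 -> Sunday (Mon=0 ... Sun=6)
Day of year: 38; offset = 37
Weekday index = (6 + 37) mod 7 = 1 -> Tuesday
Weekend days: Saturday, Sunday

No


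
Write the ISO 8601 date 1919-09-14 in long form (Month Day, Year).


ISO 1919-09-14 parses as year=1919, month=09, day=14
Month 9 -> September

September 14, 1919


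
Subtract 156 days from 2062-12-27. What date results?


Start: 2062-12-27, subtract 156 days
Back 27 days from December 27 reaches November 30, 2062 -> 129 left
November 2062 has 30 days -> back to October 31, 2062 -> 99 left
October 2062 has 31 days -> back to September 30, 2062 -> 68 left
September 2062 has 30 days -> back to August 31, 2062 -> 38 left
August 2062 has 31 days -> back to July 31, 2062 -> 7 left
July 2062: 31 - 7 = 24 -> lands on July 24

Result: 2062-07-24


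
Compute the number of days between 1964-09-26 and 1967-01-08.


From 1964-09-26 to 1967-01-08
1964-09-26: days before September = 31 + 29 + 31 + 30 + 31 + 30 + 31 + 31 = 244 (1964 is a leap year); day of year = 244 + 26 = 270
1967-01-08: day of year = 8
Rest of 1964: 366 - 270 = 96
Full years 1965 (365), 1966 (365): 730
Total = 96 + 730 + 8 = 834

834 days


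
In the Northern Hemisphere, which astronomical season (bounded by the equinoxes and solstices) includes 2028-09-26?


Date: September 26
Astronomical Autumn (approx.; exact equinox/solstice day varies by year): September 22 to December 20
September 26 falls within the Autumn window

Autumn


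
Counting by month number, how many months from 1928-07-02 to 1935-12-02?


From July 1928 to December 1935
7 years * 12 = 84 months, plus 5 months = 89

89 months


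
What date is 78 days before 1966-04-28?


Start: 1966-04-28, subtract 78 days
Back 28 days from April 28 reaches March 31, 1966 -> 50 left
March 1966 has 31 days -> back to February 28, 1966 -> 19 left
February 1966: 28 - 19 = 9 -> lands on February 9

Result: 1966-02-09


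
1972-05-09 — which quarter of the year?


Month: May (month 5)
Q1: Jan-Mar, Q2: Apr-Jun, Q3: Jul-Sep, Q4: Oct-Dec

Q2


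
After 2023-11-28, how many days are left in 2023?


Day of year: 332 of 365
Remaining = 365 - 332

33 days


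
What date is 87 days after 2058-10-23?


Start: 2058-10-23, add 87 days
October 2058 has 31 days: 31 - 23 = 8 days to October 31 -> 79 left
November 2058 has 30 days -> 49 left
December 2058 has 31 days -> 18 left
January 2059: 18 <= 31 -> lands on January 18

Result: 2059-01-18


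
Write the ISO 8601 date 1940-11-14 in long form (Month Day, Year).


ISO 1940-11-14 parses as year=1940, month=11, day=14
Month 11 -> November

November 14, 1940


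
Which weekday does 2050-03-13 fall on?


Date: March 13, 2050
Anchor: Jan 1, 2050. With p = 2050 - 1 = 2049: (p + p//4 - p//100 + p//400) mod 7 = (2049 + 512 - 20 + 5) mod 7 = 2546 mod 7 = 5 -> Saturday (Mon=0 ... Sun=6)
Days before March (Jan-Feb): 59; offset = 59 + 13 - 1 = 71
Weekday index = (5 + 71) mod 7 = 6

Day of the week: Sunday


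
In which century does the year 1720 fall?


Century = (year - 1) // 100 + 1
= (1720 - 1) // 100 + 1
= 1719 // 100 + 1
= 17 + 1

18th century


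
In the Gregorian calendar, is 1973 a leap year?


Gregorian leap year rule: divisible by 4, but not by 100, unless also by 400.
1973 is not divisible by 4 -> not a leap year

No


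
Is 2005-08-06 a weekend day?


Anchor: Jan 1, 2005. With p = 2005 - 1 = 2004: (p + p//4 - p//100 + p//400) mod 7 = (2004 + 501 - 20 + 5) mod 7 = 2490 mod 7 = 5 -> Saturday (Mon=0 ... Sun=6)
Day of year: 218; offset = 217
Weekday index = (5 + 217) mod 7 = 5 -> Saturday
Weekend days: Saturday, Sunday

Yes


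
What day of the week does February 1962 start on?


Target: February 1, 1962
Anchor: Jan 1, 1962. With p = 1962 - 1 = 1961: (p + p//4 - p//100 + p//400) mod 7 = (1961 + 490 - 19 + 4) mod 7 = 2436 mod 7 = 0 -> Monday (Mon=0 ... Sun=6)
Days before February (Jan): 31 days
Weekday index = (0 + 31) mod 7 = 3

Thursday


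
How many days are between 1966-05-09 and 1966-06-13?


From 1966-05-09 to 1966-06-13
1966-05-09: days before May = 31 + 28 + 31 + 30 = 120 (1966 is not a leap year); day of year = 120 + 9 = 129
1966-06-13: days before June = 31 + 28 + 31 + 30 + 31 = 151 (1966 is not a leap year); day of year = 151 + 13 = 164
Same year: 164 - 129 = 35

35 days


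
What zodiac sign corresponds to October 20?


Date: October 20
Conventional tropical zodiac dates: Libra from September 23 onward; Scorpio starts October 23
October 20 falls within the Libra range

Libra


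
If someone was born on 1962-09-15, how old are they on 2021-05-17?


Birth: 1962-09-15
Reference: 2021-05-17
Year difference: 2021 - 1962 = 59
Birthday not yet reached in 2021, subtract 1

58 years old


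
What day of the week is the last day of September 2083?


September 2083 has 30 days
Anchor: Jan 1, 2083. With p = 2083 - 1 = 2082: (p + p//4 - p//100 + p//400) mod 7 = (2082 + 520 - 20 + 5) mod 7 = 2587 mod 7 = 4 -> Friday (Mon=0 ... Sun=6)
Days before September (Jan-Aug): 243; September 1 index = (4 + 243) mod 7 = 2 -> Wednesday
Last day offset: 30 - 1 = 29 days
Weekday index = (2 + 29) mod 7 = 3

Thursday, September 30


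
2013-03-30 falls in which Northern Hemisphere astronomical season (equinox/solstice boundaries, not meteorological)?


Date: March 30
Astronomical Spring (approx.; exact equinox/solstice day varies by year): March 20 to June 20
March 30 falls within the Spring window

Spring


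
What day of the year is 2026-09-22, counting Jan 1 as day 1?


Date: September 22, 2026
Days in months 1 through 8: 243
Plus 22 days in September

Day of year: 265


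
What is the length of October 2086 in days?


October 2086

31 days


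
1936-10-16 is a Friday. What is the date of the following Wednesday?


Current: Friday
Target: Wednesday
Days ahead: 5

Next Wednesday: 1936-10-21


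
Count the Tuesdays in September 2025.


September 2025 has 30 days
Anchor: Jan 1, 2025. With p = 2025 - 1 = 2024: (p + p//4 - p//100 + p//400) mod 7 = (2024 + 506 - 20 + 5) mod 7 = 2515 mod 7 = 2 -> Wednesday (Mon=0 ... Sun=6)
Days before September (Jan-Aug): 243; September 1 index = (2 + 243) mod 7 = 0 -> Monday
First Tuesday is September 2
Tuesdays: 2, 9, 16, 23, 30

5 Tuesdays


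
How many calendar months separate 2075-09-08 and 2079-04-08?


From September 2075 to April 2079
4 years * 12 = 48 months, minus 5 months = 43

43 months


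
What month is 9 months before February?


February is month 2
2 - 9 = -7; wrap: -7 + 12 = 5

May


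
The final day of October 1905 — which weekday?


October 1905 has 31 days
Anchor: Jan 1, 1905. With p = 1905 - 1 = 1904: (p + p//4 - p//100 + p//400) mod 7 = (1904 + 476 - 19 + 4) mod 7 = 2365 mod 7 = 6 -> Sunday (Mon=0 ... Sun=6)
Days before October (Jan-Sep): 273; October 1 index = (6 + 273) mod 7 = 6 -> Sunday
Last day offset: 31 - 1 = 30 days
Weekday index = (6 + 30) mod 7 = 1

Tuesday, October 31


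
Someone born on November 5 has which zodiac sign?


Date: November 5
Conventional tropical zodiac dates: Scorpio from October 23 onward; Sagittarius starts November 22
November 5 falls within the Scorpio range

Scorpio


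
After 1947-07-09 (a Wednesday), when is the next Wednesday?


Current: Wednesday
Target: Wednesday
Days ahead: 7

Next Wednesday: 1947-07-16


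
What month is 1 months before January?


January is month 1
1 - 1 = 0; wrap: 0 + 12 = 12

December


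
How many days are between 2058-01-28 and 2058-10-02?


From 2058-01-28 to 2058-10-02
2058-01-28: day of year = 28
2058-10-02: days before October = 31 + 28 + 31 + 30 + 31 + 30 + 31 + 31 + 30 = 273 (2058 is not a leap year); day of year = 273 + 2 = 275
Same year: 275 - 28 = 247

247 days


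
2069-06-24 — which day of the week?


Date: June 24, 2069
Anchor: Jan 1, 2069. With p = 2069 - 1 = 2068: (p + p//4 - p//100 + p//400) mod 7 = (2068 + 517 - 20 + 5) mod 7 = 2570 mod 7 = 1 -> Tuesday (Mon=0 ... Sun=6)
Days before June (Jan-May): 151; offset = 151 + 24 - 1 = 174
Weekday index = (1 + 174) mod 7 = 0

Day of the week: Monday


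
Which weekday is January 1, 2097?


Target: January 1, 2097
Anchor: Jan 1, 2097. With p = 2097 - 1 = 2096: (p + p//4 - p//100 + p//400) mod 7 = (2096 + 524 - 20 + 5) mod 7 = 2605 mod 7 = 1 -> Tuesday (Mon=0 ... Sun=6)
Offset from anchor: 0 days
Weekday index = (1 + 0) mod 7 = 1

Tuesday


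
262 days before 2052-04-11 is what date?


Start: 2052-04-11, subtract 262 days
Back 11 days from April 11 reaches March 31, 2052 -> 251 left
March 2052 has 31 days -> back to February 29, 2052 -> 220 left
February 2052 has 29 days -> back to January 31, 2052 -> 191 left
January 2052 has 31 days -> back to December 31, 2051 -> 160 left
December 2051 has 31 days -> back to November 30, 2051 -> 129 left
November 2051 has 30 days -> back to October 31, 2051 -> 99 left
October 2051 has 31 days -> back to September 30, 2051 -> 68 left
September 2051 has 30 days -> back to August 31, 2051 -> 38 left
August 2051 has 31 days -> back to July 31, 2051 -> 7 left
July 2051: 31 - 7 = 24 -> lands on July 24

Result: 2051-07-24


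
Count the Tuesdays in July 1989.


July 1989 has 31 days
Anchor: Jan 1, 1989. With p = 1989 - 1 = 1988: (p + p//4 - p//100 + p//400) mod 7 = (1988 + 497 - 19 + 4) mod 7 = 2470 mod 7 = 6 -> Sunday (Mon=0 ... Sun=6)
Days before July (Jan-Jun): 181; July 1 index = (6 + 181) mod 7 = 5 -> Saturday
First Tuesday is July 4
Tuesdays: 4, 11, 18, 25

4 Tuesdays


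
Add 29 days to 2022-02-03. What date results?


Start: 2022-02-03, add 29 days
February 2022 has 28 days: 28 - 3 = 25 days to February 28 -> 4 left
March 2022: 4 <= 31 -> lands on March 4

Result: 2022-03-04


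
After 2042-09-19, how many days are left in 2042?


Day of year: 262 of 365
Remaining = 365 - 262

103 days


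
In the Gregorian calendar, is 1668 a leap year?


Gregorian leap year rule: divisible by 4, but not by 100, unless also by 400.
1668 is divisible by 4 but not 100 -> leap year

Yes


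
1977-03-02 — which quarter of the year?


Month: March (month 3)
Q1: Jan-Mar, Q2: Apr-Jun, Q3: Jul-Sep, Q4: Oct-Dec

Q1


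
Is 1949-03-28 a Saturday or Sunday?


Anchor: Jan 1, 1949. With p = 1949 - 1 = 1948: (p + p//4 - p//100 + p//400) mod 7 = (1948 + 487 - 19 + 4) mod 7 = 2420 mod 7 = 5 -> Saturday (Mon=0 ... Sun=6)
Day of year: 87; offset = 86
Weekday index = (5 + 86) mod 7 = 0 -> Monday
Weekend days: Saturday, Sunday

No


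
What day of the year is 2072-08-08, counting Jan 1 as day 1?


Date: August 8, 2072
Days in months 1 through 7: 213
Plus 8 days in August

Day of year: 221


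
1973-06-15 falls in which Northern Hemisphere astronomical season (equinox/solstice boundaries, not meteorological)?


Date: June 15
Astronomical Spring (approx.; exact equinox/solstice day varies by year): March 20 to June 20
June 15 falls within the Spring window

Spring


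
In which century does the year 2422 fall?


Century = (year - 1) // 100 + 1
= (2422 - 1) // 100 + 1
= 2421 // 100 + 1
= 24 + 1

25th century


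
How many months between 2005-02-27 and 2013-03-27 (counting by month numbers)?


From February 2005 to March 2013
8 years * 12 = 96 months, plus 1 month = 97

97 months


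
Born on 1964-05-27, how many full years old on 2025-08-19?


Birth: 1964-05-27
Reference: 2025-08-19
Year difference: 2025 - 1964 = 61

61 years old


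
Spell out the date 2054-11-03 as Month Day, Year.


ISO 2054-11-03 parses as year=2054, month=11, day=03
Month 11 -> November

November 3, 2054


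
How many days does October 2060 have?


October 2060

31 days


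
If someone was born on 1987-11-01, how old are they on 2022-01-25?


Birth: 1987-11-01
Reference: 2022-01-25
Year difference: 2022 - 1987 = 35
Birthday not yet reached in 2022, subtract 1

34 years old


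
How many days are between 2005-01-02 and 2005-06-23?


From 2005-01-02 to 2005-06-23
2005-01-02: day of year = 2
2005-06-23: days before June = 31 + 28 + 31 + 30 + 31 = 151 (2005 is not a leap year); day of year = 151 + 23 = 174
Same year: 174 - 2 = 172

172 days


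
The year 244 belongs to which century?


Century = (year - 1) // 100 + 1
= (244 - 1) // 100 + 1
= 243 // 100 + 1
= 2 + 1

3rd century


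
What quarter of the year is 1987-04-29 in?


Month: April (month 4)
Q1: Jan-Mar, Q2: Apr-Jun, Q3: Jul-Sep, Q4: Oct-Dec

Q2


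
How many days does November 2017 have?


November 2017

30 days


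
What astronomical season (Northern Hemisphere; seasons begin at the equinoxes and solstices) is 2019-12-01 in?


Date: December 1
Astronomical Autumn (approx.; exact equinox/solstice day varies by year): September 22 to December 20
December 1 falls within the Autumn window

Autumn


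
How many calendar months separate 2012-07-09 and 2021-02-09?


From July 2012 to February 2021
9 years * 12 = 108 months, minus 5 months = 103

103 months


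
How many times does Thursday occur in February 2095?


February 2095 has 28 days
Anchor: Jan 1, 2095. With p = 2095 - 1 = 2094: (p + p//4 - p//100 + p//400) mod 7 = (2094 + 523 - 20 + 5) mod 7 = 2602 mod 7 = 5 -> Saturday (Mon=0 ... Sun=6)
Days before February (Jan): 31; February 1 index = (5 + 31) mod 7 = 1 -> Tuesday
First Thursday is February 3
Thursdays: 3, 10, 17, 24

4 Thursdays


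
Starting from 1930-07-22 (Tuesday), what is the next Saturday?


Current: Tuesday
Target: Saturday
Days ahead: 4

Next Saturday: 1930-07-26


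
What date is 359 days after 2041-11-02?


Start: 2041-11-02, add 359 days
November 2041 has 30 days: 30 - 2 = 28 days to November 30 -> 331 left
December 2041 has 31 days -> 300 left
January 2042 has 31 days -> 269 left
February 2042 has 28 days -> 241 left
March 2042 has 31 days -> 210 left
April 2042 has 30 days -> 180 left
May 2042 has 31 days -> 149 left
June 2042 has 30 days -> 119 left
July 2042 has 31 days -> 88 left
August 2042 has 31 days -> 57 left
September 2042 has 30 days -> 27 left
October 2042: 27 <= 31 -> lands on October 27

Result: 2042-10-27


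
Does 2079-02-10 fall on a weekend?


Anchor: Jan 1, 2079. With p = 2079 - 1 = 2078: (p + p//4 - p//100 + p//400) mod 7 = (2078 + 519 - 20 + 5) mod 7 = 2582 mod 7 = 6 -> Sunday (Mon=0 ... Sun=6)
Day of year: 41; offset = 40
Weekday index = (6 + 40) mod 7 = 4 -> Friday
Weekend days: Saturday, Sunday

No


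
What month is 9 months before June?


June is month 6
6 - 9 = -3; wrap: -3 + 12 = 9

September


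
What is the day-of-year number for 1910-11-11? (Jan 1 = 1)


Date: November 11, 1910
Days in months 1 through 10: 304
Plus 11 days in November

Day of year: 315


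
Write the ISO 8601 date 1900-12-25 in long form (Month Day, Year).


ISO 1900-12-25 parses as year=1900, month=12, day=25
Month 12 -> December

December 25, 1900


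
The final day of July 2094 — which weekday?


July 2094 has 31 days
Anchor: Jan 1, 2094. With p = 2094 - 1 = 2093: (p + p//4 - p//100 + p//400) mod 7 = (2093 + 523 - 20 + 5) mod 7 = 2601 mod 7 = 4 -> Friday (Mon=0 ... Sun=6)
Days before July (Jan-Jun): 181; July 1 index = (4 + 181) mod 7 = 3 -> Thursday
Last day offset: 31 - 1 = 30 days
Weekday index = (3 + 30) mod 7 = 5

Saturday, July 31


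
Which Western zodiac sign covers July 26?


Date: July 26
Conventional tropical zodiac dates: Leo from July 23 onward; Virgo starts August 23
July 26 falls within the Leo range

Leo


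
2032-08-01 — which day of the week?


Date: August 1, 2032
Anchor: Jan 1, 2032. With p = 2032 - 1 = 2031: (p + p//4 - p//100 + p//400) mod 7 = (2031 + 507 - 20 + 5) mod 7 = 2523 mod 7 = 3 -> Thursday (Mon=0 ... Sun=6)
Days before August (Jan-Jul): 213; offset = 213 + 1 - 1 = 213
Weekday index = (3 + 213) mod 7 = 6

Day of the week: Sunday


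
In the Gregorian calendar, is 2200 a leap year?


Gregorian leap year rule: divisible by 4, but not by 100, unless also by 400.
2200 is divisible by 100 but not 400 -> not a leap year

No


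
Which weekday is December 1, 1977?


Target: December 1, 1977
Anchor: Jan 1, 1977. With p = 1977 - 1 = 1976: (p + p//4 - p//100 + p//400) mod 7 = (1976 + 494 - 19 + 4) mod 7 = 2455 mod 7 = 5 -> Saturday (Mon=0 ... Sun=6)
Days before December (Jan-Nov): 334 days
Weekday index = (5 + 334) mod 7 = 3

Thursday


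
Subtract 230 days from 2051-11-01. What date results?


Start: 2051-11-01, subtract 230 days
Back 1 day from November 1 reaches October 31, 2051 -> 229 left
October 2051 has 31 days -> back to September 30, 2051 -> 198 left
September 2051 has 30 days -> back to August 31, 2051 -> 168 left
August 2051 has 31 days -> back to July 31, 2051 -> 137 left
July 2051 has 31 days -> back to June 30, 2051 -> 106 left
June 2051 has 30 days -> back to May 31, 2051 -> 76 left
May 2051 has 31 days -> back to April 30, 2051 -> 45 left
April 2051 has 30 days -> back to March 31, 2051 -> 15 left
March 2051: 31 - 15 = 16 -> lands on March 16

Result: 2051-03-16


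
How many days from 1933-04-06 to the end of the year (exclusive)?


Day of year: 96 of 365
Remaining = 365 - 96

269 days


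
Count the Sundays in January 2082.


January 2082 has 31 days
Anchor: Jan 1, 2082. With p = 2082 - 1 = 2081: (p + p//4 - p//100 + p//400) mod 7 = (2081 + 520 - 20 + 5) mod 7 = 2586 mod 7 = 3 -> Thursday (Mon=0 ... Sun=6)
January 1 is the anchor itself -> Thursday
First Sunday is January 4
Sundays: 4, 11, 18, 25

4 Sundays


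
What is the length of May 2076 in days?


May 2076

31 days


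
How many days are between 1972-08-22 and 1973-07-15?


From 1972-08-22 to 1973-07-15
1972-08-22: days before August = 31 + 29 + 31 + 30 + 31 + 30 + 31 = 213 (1972 is a leap year); day of year = 213 + 22 = 235
1973-07-15: days before July = 31 + 28 + 31 + 30 + 31 + 30 = 181 (1973 is not a leap year); day of year = 181 + 15 = 196
Rest of 1972: 366 - 235 = 131
Total = 131 + 196 = 327

327 days


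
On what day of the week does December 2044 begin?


Target: December 1, 2044
Anchor: Jan 1, 2044. With p = 2044 - 1 = 2043: (p + p//4 - p//100 + p//400) mod 7 = (2043 + 510 - 20 + 5) mod 7 = 2538 mod 7 = 4 -> Friday (Mon=0 ... Sun=6)
Days before December (Jan-Nov): 335 days
Weekday index = (4 + 335) mod 7 = 3

Thursday


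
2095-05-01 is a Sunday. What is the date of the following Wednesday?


Current: Sunday
Target: Wednesday
Days ahead: 3

Next Wednesday: 2095-05-04


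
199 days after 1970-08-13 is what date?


Start: 1970-08-13, add 199 days
August 1970 has 31 days: 31 - 13 = 18 days to August 31 -> 181 left
September 1970 has 30 days -> 151 left
October 1970 has 31 days -> 120 left
November 1970 has 30 days -> 90 left
December 1970 has 31 days -> 59 left
January 1971 has 31 days -> 28 left
February 1971: 28 <= 28 -> lands on February 28

Result: 1971-02-28


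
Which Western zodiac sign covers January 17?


Date: January 17
Conventional tropical zodiac dates: Capricorn from December 22 onward; Aquarius starts January 20
January 17 falls within the Capricorn range

Capricorn


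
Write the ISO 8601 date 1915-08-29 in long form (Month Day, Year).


ISO 1915-08-29 parses as year=1915, month=08, day=29
Month 8 -> August

August 29, 1915


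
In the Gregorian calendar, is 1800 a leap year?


Gregorian leap year rule: divisible by 4, but not by 100, unless also by 400.
1800 is divisible by 100 but not 400 -> not a leap year

No


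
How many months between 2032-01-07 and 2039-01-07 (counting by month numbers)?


From January 2032 to January 2039
7 years * 12 = 84 months = 84

84 months


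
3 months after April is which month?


April is month 4
4 + 3 = 7

July


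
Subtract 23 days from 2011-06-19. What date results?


Start: 2011-06-19, subtract 23 days
Back 19 days from June 19 reaches May 31, 2011 -> 4 left
May 2011: 31 - 4 = 27 -> lands on May 27

Result: 2011-05-27


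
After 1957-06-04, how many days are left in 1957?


Day of year: 155 of 365
Remaining = 365 - 155

210 days


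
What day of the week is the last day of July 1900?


July 1900 has 31 days
Anchor: Jan 1, 1900. With p = 1900 - 1 = 1899: (p + p//4 - p//100 + p//400) mod 7 = (1899 + 474 - 18 + 4) mod 7 = 2359 mod 7 = 0 -> Monday (Mon=0 ... Sun=6)
Days before July (Jan-Jun): 181; July 1 index = (0 + 181) mod 7 = 6 -> Sunday
Last day offset: 31 - 1 = 30 days
Weekday index = (6 + 30) mod 7 = 1

Tuesday, July 31


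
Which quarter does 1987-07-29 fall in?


Month: July (month 7)
Q1: Jan-Mar, Q2: Apr-Jun, Q3: Jul-Sep, Q4: Oct-Dec

Q3


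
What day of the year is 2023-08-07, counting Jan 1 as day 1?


Date: August 7, 2023
Days in months 1 through 7: 212
Plus 7 days in August

Day of year: 219


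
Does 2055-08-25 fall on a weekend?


Anchor: Jan 1, 2055. With p = 2055 - 1 = 2054: (p + p//4 - p//100 + p//400) mod 7 = (2054 + 513 - 20 + 5) mod 7 = 2552 mod 7 = 4 -> Friday (Mon=0 ... Sun=6)
Day of year: 237; offset = 236
Weekday index = (4 + 236) mod 7 = 2 -> Wednesday
Weekend days: Saturday, Sunday

No


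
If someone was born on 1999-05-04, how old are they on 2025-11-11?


Birth: 1999-05-04
Reference: 2025-11-11
Year difference: 2025 - 1999 = 26

26 years old


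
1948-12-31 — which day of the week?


Date: December 31, 1948
Anchor: Jan 1, 1948. With p = 1948 - 1 = 1947: (p + p//4 - p//100 + p//400) mod 7 = (1947 + 486 - 19 + 4) mod 7 = 2418 mod 7 = 3 -> Thursday (Mon=0 ... Sun=6)
Days before December (Jan-Nov): 335; offset = 335 + 31 - 1 = 365
Weekday index = (3 + 365) mod 7 = 4

Day of the week: Friday


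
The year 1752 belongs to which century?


Century = (year - 1) // 100 + 1
= (1752 - 1) // 100 + 1
= 1751 // 100 + 1
= 17 + 1

18th century


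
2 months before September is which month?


September is month 9
9 - 2 = 7

July


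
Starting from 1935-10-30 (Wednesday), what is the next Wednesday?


Current: Wednesday
Target: Wednesday
Days ahead: 7

Next Wednesday: 1935-11-06


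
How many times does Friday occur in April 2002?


April 2002 has 30 days
Anchor: Jan 1, 2002. With p = 2002 - 1 = 2001: (p + p//4 - p//100 + p//400) mod 7 = (2001 + 500 - 20 + 5) mod 7 = 2486 mod 7 = 1 -> Tuesday (Mon=0 ... Sun=6)
Days before April (Jan-Mar): 90; April 1 index = (1 + 90) mod 7 = 0 -> Monday
First Friday is April 5
Fridays: 5, 12, 19, 26

4 Fridays


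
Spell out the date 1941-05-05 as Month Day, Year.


ISO 1941-05-05 parses as year=1941, month=05, day=05
Month 5 -> May

May 5, 1941


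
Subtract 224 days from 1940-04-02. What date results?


Start: 1940-04-02, subtract 224 days
Back 2 days from April 2 reaches March 31, 1940 -> 222 left
March 1940 has 31 days -> back to February 29, 1940 -> 191 left
February 1940 has 29 days -> back to January 31, 1940 -> 162 left
January 1940 has 31 days -> back to December 31, 1939 -> 131 left
December 1939 has 31 days -> back to November 30, 1939 -> 100 left
November 1939 has 30 days -> back to October 31, 1939 -> 70 left
October 1939 has 31 days -> back to September 30, 1939 -> 39 left
September 1939 has 30 days -> back to August 31, 1939 -> 9 left
August 1939: 31 - 9 = 22 -> lands on August 22

Result: 1939-08-22


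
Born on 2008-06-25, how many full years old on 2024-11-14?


Birth: 2008-06-25
Reference: 2024-11-14
Year difference: 2024 - 2008 = 16

16 years old


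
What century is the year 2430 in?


Century = (year - 1) // 100 + 1
= (2430 - 1) // 100 + 1
= 2429 // 100 + 1
= 24 + 1

25th century


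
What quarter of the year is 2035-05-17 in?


Month: May (month 5)
Q1: Jan-Mar, Q2: Apr-Jun, Q3: Jul-Sep, Q4: Oct-Dec

Q2


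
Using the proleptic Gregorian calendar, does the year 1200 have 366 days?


Gregorian leap year rule: divisible by 4, but not by 100, unless also by 400.
1200 is divisible by 400 -> leap year

Yes


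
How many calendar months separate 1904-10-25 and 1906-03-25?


From October 1904 to March 1906
2 years * 12 = 24 months, minus 7 months = 17

17 months


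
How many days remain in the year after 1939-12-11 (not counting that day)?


Day of year: 345 of 365
Remaining = 365 - 345

20 days


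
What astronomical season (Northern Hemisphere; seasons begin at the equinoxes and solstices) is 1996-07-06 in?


Date: July 6
Astronomical Summer (approx.; exact equinox/solstice day varies by year): June 21 to September 21
July 6 falls within the Summer window

Summer


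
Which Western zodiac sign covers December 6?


Date: December 6
Conventional tropical zodiac dates: Sagittarius from November 22 onward; Capricorn starts December 22
December 6 falls within the Sagittarius range

Sagittarius


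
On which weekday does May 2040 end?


May 2040 has 31 days
Anchor: Jan 1, 2040. With p = 2040 - 1 = 2039: (p + p//4 - p//100 + p//400) mod 7 = (2039 + 509 - 20 + 5) mod 7 = 2533 mod 7 = 6 -> Sunday (Mon=0 ... Sun=6)
Days before May (Jan-Apr): 121; May 1 index = (6 + 121) mod 7 = 1 -> Tuesday
Last day offset: 31 - 1 = 30 days
Weekday index = (1 + 30) mod 7 = 3

Thursday, May 31


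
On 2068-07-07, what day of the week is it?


Date: July 7, 2068
Anchor: Jan 1, 2068. With p = 2068 - 1 = 2067: (p + p//4 - p//100 + p//400) mod 7 = (2067 + 516 - 20 + 5) mod 7 = 2568 mod 7 = 6 -> Sunday (Mon=0 ... Sun=6)
Days before July (Jan-Jun): 182; offset = 182 + 7 - 1 = 188
Weekday index = (6 + 188) mod 7 = 5

Day of the week: Saturday


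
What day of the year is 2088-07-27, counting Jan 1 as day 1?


Date: July 27, 2088
Days in months 1 through 6: 182
Plus 27 days in July

Day of year: 209


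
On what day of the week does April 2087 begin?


Target: April 1, 2087
Anchor: Jan 1, 2087. With p = 2087 - 1 = 2086: (p + p//4 - p//100 + p//400) mod 7 = (2086 + 521 - 20 + 5) mod 7 = 2592 mod 7 = 2 -> Wednesday (Mon=0 ... Sun=6)
Days before April (Jan-Mar): 90 days
Weekday index = (2 + 90) mod 7 = 1

Tuesday


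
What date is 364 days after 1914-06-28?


Start: 1914-06-28, add 364 days
June 1914 has 30 days: 30 - 28 = 2 days to June 30 -> 362 left
July 1914 has 31 days -> 331 left
August 1914 has 31 days -> 300 left
September 1914 has 30 days -> 270 left
October 1914 has 31 days -> 239 left
November 1914 has 30 days -> 209 left
December 1914 has 31 days -> 178 left
January 1915 has 31 days -> 147 left
February 1915 has 28 days -> 119 left
March 1915 has 31 days -> 88 left
April 1915 has 30 days -> 58 left
May 1915 has 31 days -> 27 left
June 1915: 27 <= 30 -> lands on June 27

Result: 1915-06-27


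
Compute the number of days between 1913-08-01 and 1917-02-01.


From 1913-08-01 to 1917-02-01
1913-08-01: days before August = 31 + 28 + 31 + 30 + 31 + 30 + 31 = 212 (1913 is not a leap year); day of year = 212 + 1 = 213
1917-02-01: days before February = 31; day of year = 31 + 1 = 32
Rest of 1913: 365 - 213 = 152
Full years 1914 (365), 1915 (365), 1916 (366): 1096
Total = 152 + 1096 + 32 = 1280

1280 days


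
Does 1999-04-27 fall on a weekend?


Anchor: Jan 1, 1999. With p = 1999 - 1 = 1998: (p + p//4 - p//100 + p//400) mod 7 = (1998 + 499 - 19 + 4) mod 7 = 2482 mod 7 = 4 -> Friday (Mon=0 ... Sun=6)
Day of year: 117; offset = 116
Weekday index = (4 + 116) mod 7 = 1 -> Tuesday
Weekend days: Saturday, Sunday

No


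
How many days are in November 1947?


November 1947

30 days


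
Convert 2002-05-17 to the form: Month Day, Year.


ISO 2002-05-17 parses as year=2002, month=05, day=17
Month 5 -> May

May 17, 2002


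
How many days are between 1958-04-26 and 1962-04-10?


From 1958-04-26 to 1962-04-10
1958-04-26: days before April = 31 + 28 + 31 = 90 (1958 is not a leap year); day of year = 90 + 26 = 116
1962-04-10: days before April = 31 + 28 + 31 = 90 (1962 is not a leap year); day of year = 90 + 10 = 100
Rest of 1958: 365 - 116 = 249
Full years 1959 (365), 1960 (366), 1961 (365): 1096
Total = 249 + 1096 + 100 = 1445

1445 days


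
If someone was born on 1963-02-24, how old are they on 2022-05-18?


Birth: 1963-02-24
Reference: 2022-05-18
Year difference: 2022 - 1963 = 59

59 years old


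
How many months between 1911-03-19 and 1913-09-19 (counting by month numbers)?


From March 1911 to September 1913
2 years * 12 = 24 months, plus 6 months = 30

30 months


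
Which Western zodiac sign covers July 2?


Date: July 2
Conventional tropical zodiac dates: Cancer from June 21 onward; Leo starts July 23
July 2 falls within the Cancer range

Cancer


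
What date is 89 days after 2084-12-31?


Start: 2084-12-31, add 89 days
December 31 is the last day of December 2084 -> 89 left
January 2085 has 31 days -> 58 left
February 2085 has 28 days -> 30 left
March 2085: 30 <= 31 -> lands on March 30

Result: 2085-03-30


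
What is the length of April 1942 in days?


April 1942

30 days


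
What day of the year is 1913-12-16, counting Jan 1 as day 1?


Date: December 16, 1913
Days in months 1 through 11: 334
Plus 16 days in December

Day of year: 350


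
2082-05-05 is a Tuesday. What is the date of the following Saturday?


Current: Tuesday
Target: Saturday
Days ahead: 4

Next Saturday: 2082-05-09


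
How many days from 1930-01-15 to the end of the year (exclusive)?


Day of year: 15 of 365
Remaining = 365 - 15

350 days


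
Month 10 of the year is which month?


Month 10 of 12

October


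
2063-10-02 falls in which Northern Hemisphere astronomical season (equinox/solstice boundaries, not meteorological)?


Date: October 2
Astronomical Autumn (approx.; exact equinox/solstice day varies by year): September 22 to December 20
October 2 falls within the Autumn window

Autumn


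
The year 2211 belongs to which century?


Century = (year - 1) // 100 + 1
= (2211 - 1) // 100 + 1
= 2210 // 100 + 1
= 22 + 1

23rd century


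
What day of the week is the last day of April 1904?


April 1904 has 30 days
Anchor: Jan 1, 1904. With p = 1904 - 1 = 1903: (p + p//4 - p//100 + p//400) mod 7 = (1903 + 475 - 19 + 4) mod 7 = 2363 mod 7 = 4 -> Friday (Mon=0 ... Sun=6)
Days before April (Jan-Mar): 91; April 1 index = (4 + 91) mod 7 = 4 -> Friday
Last day offset: 30 - 1 = 29 days
Weekday index = (4 + 29) mod 7 = 5

Saturday, April 30


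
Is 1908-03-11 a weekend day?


Anchor: Jan 1, 1908. With p = 1908 - 1 = 1907: (p + p//4 - p//100 + p//400) mod 7 = (1907 + 476 - 19 + 4) mod 7 = 2368 mod 7 = 2 -> Wednesday (Mon=0 ... Sun=6)
Day of year: 71; offset = 70
Weekday index = (2 + 70) mod 7 = 2 -> Wednesday
Weekend days: Saturday, Sunday

No


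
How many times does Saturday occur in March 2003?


March 2003 has 31 days
Anchor: Jan 1, 2003. With p = 2003 - 1 = 2002: (p + p//4 - p//100 + p//400) mod 7 = (2002 + 500 - 20 + 5) mod 7 = 2487 mod 7 = 2 -> Wednesday (Mon=0 ... Sun=6)
Days before March (Jan-Feb): 59; March 1 index = (2 + 59) mod 7 = 5 -> Saturday
First Saturday is March 1
Saturdays: 1, 8, 15, 22, 29

5 Saturdays


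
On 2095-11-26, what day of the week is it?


Date: November 26, 2095
Anchor: Jan 1, 2095. With p = 2095 - 1 = 2094: (p + p//4 - p//100 + p//400) mod 7 = (2094 + 523 - 20 + 5) mod 7 = 2602 mod 7 = 5 -> Saturday (Mon=0 ... Sun=6)
Days before November (Jan-Oct): 304; offset = 304 + 26 - 1 = 329
Weekday index = (5 + 329) mod 7 = 5

Day of the week: Saturday


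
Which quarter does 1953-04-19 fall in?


Month: April (month 4)
Q1: Jan-Mar, Q2: Apr-Jun, Q3: Jul-Sep, Q4: Oct-Dec

Q2


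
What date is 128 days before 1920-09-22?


Start: 1920-09-22, subtract 128 days
Back 22 days from September 22 reaches August 31, 1920 -> 106 left
August 1920 has 31 days -> back to July 31, 1920 -> 75 left
July 1920 has 31 days -> back to June 30, 1920 -> 44 left
June 1920 has 30 days -> back to May 31, 1920 -> 14 left
May 1920: 31 - 14 = 17 -> lands on May 17

Result: 1920-05-17


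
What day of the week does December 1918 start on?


Target: December 1, 1918
Anchor: Jan 1, 1918. With p = 1918 - 1 = 1917: (p + p//4 - p//100 + p//400) mod 7 = (1917 + 479 - 19 + 4) mod 7 = 2381 mod 7 = 1 -> Tuesday (Mon=0 ... Sun=6)
Days before December (Jan-Nov): 334 days
Weekday index = (1 + 334) mod 7 = 6

Sunday


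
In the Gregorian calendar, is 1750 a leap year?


Gregorian leap year rule: divisible by 4, but not by 100, unless also by 400.
1750 is not divisible by 4 -> not a leap year

No


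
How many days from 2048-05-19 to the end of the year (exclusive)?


Day of year: 140 of 366
Remaining = 366 - 140

226 days


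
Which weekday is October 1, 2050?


Target: October 1, 2050
Anchor: Jan 1, 2050. With p = 2050 - 1 = 2049: (p + p//4 - p//100 + p//400) mod 7 = (2049 + 512 - 20 + 5) mod 7 = 2546 mod 7 = 5 -> Saturday (Mon=0 ... Sun=6)
Days before October (Jan-Sep): 273 days
Weekday index = (5 + 273) mod 7 = 5

Saturday


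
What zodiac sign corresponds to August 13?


Date: August 13
Conventional tropical zodiac dates: Leo from July 23 onward; Virgo starts August 23
August 13 falls within the Leo range

Leo


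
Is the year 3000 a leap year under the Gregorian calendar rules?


Gregorian leap year rule: divisible by 4, but not by 100, unless also by 400.
3000 is divisible by 100 but not 400 -> not a leap year

No


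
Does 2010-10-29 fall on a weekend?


Anchor: Jan 1, 2010. With p = 2010 - 1 = 2009: (p + p//4 - p//100 + p//400) mod 7 = (2009 + 502 - 20 + 5) mod 7 = 2496 mod 7 = 4 -> Friday (Mon=0 ... Sun=6)
Day of year: 302; offset = 301
Weekday index = (4 + 301) mod 7 = 4 -> Friday
Weekend days: Saturday, Sunday

No


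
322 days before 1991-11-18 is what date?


Start: 1991-11-18, subtract 322 days
Back 18 days from November 18 reaches October 31, 1991 -> 304 left
October 1991 has 31 days -> back to September 30, 1991 -> 273 left
September 1991 has 30 days -> back to August 31, 1991 -> 243 left
August 1991 has 31 days -> back to July 31, 1991 -> 212 left
July 1991 has 31 days -> back to June 30, 1991 -> 181 left
June 1991 has 30 days -> back to May 31, 1991 -> 151 left
May 1991 has 31 days -> back to April 30, 1991 -> 120 left
April 1991 has 30 days -> back to March 31, 1991 -> 90 left
March 1991 has 31 days -> back to February 28, 1991 -> 59 left
February 1991 has 28 days -> back to January 31, 1991 -> 31 left
January 1991 has 31 days -> back to December 31, 1990 -> 0 left
December 1990: 31 - 0 = 31 -> lands on December 31

Result: 1990-12-31


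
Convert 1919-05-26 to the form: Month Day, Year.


ISO 1919-05-26 parses as year=1919, month=05, day=26
Month 5 -> May

May 26, 1919


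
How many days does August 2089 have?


August 2089

31 days


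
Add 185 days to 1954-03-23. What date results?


Start: 1954-03-23, add 185 days
March 1954 has 31 days: 31 - 23 = 8 days to March 31 -> 177 left
April 1954 has 30 days -> 147 left
May 1954 has 31 days -> 116 left
June 1954 has 30 days -> 86 left
July 1954 has 31 days -> 55 left
August 1954 has 31 days -> 24 left
September 1954: 24 <= 30 -> lands on September 24

Result: 1954-09-24


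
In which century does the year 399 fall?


Century = (year - 1) // 100 + 1
= (399 - 1) // 100 + 1
= 398 // 100 + 1
= 3 + 1

4th century
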